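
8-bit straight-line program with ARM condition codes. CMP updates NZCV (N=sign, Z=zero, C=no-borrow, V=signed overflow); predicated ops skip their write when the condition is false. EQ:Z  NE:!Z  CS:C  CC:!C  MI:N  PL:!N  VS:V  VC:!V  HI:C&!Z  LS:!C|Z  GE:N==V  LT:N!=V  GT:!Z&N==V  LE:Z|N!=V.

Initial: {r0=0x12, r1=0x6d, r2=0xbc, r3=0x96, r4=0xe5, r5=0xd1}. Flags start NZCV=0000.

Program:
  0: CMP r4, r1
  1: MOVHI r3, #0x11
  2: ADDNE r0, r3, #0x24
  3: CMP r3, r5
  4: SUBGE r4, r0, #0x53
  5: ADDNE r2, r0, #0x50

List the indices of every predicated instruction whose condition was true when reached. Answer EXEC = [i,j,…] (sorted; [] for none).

0: ✓ CMP  NZCV=0011
1: ✓ MOVHI  r3←0x11
2: ✓ ADDNE  r0←0x35
3: ✓ CMP  NZCV=0000
4: ✓ SUBGE  r4←0xe2
5: ✓ ADDNE  r2←0x85

EXEC = [1,2,4,5]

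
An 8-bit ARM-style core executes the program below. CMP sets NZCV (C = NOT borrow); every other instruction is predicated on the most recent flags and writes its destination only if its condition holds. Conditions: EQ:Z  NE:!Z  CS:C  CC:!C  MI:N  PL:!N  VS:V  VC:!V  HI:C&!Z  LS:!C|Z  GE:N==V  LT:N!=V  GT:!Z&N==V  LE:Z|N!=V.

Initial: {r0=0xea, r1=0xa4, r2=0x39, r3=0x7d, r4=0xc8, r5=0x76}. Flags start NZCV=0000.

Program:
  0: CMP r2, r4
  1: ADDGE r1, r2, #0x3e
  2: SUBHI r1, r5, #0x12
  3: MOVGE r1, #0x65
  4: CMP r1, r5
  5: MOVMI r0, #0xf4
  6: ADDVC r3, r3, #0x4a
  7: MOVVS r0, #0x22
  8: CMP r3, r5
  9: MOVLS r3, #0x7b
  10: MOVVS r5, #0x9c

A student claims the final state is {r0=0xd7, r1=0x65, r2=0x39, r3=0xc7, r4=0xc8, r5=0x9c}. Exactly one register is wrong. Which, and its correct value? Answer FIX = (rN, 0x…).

0: ✓ CMP  NZCV=0000
1: ✓ ADDGE  r1←0x77
2: · SUBHI
3: ✓ MOVGE  r1←0x65
4: ✓ CMP  NZCV=1000
5: ✓ MOVMI  r0←0xf4
6: ✓ ADDVC  r3←0xc7
7: · MOVVS
8: ✓ CMP  NZCV=0011
9: · MOVLS
10: ✓ MOVVS  r5←0x9c

FIX = (r0, 0xf4)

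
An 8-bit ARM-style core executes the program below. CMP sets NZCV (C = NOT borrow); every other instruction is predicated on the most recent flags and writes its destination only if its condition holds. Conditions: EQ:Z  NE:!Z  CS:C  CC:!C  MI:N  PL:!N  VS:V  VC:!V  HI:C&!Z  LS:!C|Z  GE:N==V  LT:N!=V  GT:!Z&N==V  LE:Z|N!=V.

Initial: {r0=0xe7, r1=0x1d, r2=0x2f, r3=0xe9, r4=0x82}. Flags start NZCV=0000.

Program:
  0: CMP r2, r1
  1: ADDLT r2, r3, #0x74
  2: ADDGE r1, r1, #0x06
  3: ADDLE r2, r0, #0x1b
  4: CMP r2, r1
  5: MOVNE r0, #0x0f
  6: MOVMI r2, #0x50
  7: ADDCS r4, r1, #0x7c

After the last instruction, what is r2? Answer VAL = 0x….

VAL = 0x2f

[0] flags=0010 → (cmp)
[1] flags=0010 LT?F → skip
[2] flags=0010 GE?T → r1=0x23
[3] flags=0010 LE?F → skip
[4] flags=0010 → (cmp)
[5] flags=0010 NE?T → r0=0x0f
[6] flags=0010 MI?F → skip
[7] flags=0010 CS?T → r4=0x9f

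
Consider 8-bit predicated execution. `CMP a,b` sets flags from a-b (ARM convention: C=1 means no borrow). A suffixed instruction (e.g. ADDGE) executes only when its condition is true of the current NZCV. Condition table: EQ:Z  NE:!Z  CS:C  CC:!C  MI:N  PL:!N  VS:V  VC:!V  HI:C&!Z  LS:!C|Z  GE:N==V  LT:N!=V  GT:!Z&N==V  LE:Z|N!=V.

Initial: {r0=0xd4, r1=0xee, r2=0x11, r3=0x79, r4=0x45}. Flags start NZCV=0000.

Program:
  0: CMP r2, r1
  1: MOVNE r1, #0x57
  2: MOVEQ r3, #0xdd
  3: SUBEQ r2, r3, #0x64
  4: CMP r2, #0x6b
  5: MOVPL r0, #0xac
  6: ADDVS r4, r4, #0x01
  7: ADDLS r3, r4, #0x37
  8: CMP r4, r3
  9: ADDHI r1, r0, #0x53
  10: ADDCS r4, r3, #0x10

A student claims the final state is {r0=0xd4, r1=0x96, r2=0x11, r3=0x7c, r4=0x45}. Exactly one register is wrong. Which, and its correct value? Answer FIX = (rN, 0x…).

FIX = (r1, 0x57)

0: ✓ CMP  NZCV=0000
1: ✓ MOVNE  r1←0x57
2: · MOVEQ
3: · SUBEQ
4: ✓ CMP  NZCV=1000
5: · MOVPL
6: · ADDVS
7: ✓ ADDLS  r3←0x7c
8: ✓ CMP  NZCV=1000
9: · ADDHI
10: · ADDCS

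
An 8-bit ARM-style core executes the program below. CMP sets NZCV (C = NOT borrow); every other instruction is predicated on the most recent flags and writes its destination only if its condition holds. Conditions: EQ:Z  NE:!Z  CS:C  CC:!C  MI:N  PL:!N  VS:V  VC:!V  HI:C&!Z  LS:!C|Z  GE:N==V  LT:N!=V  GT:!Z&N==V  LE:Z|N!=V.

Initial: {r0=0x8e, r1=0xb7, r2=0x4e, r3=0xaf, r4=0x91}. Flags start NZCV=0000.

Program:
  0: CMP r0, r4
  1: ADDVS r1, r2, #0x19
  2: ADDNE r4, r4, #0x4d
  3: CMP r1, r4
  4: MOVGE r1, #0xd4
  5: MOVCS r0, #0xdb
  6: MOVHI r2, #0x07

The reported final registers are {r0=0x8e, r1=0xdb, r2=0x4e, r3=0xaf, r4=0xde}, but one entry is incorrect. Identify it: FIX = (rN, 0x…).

[0] flags=1000 → (cmp)
[1] flags=1000 VS?F → skip
[2] flags=1000 NE?T → r4=0xde
[3] flags=1000 → (cmp)
[4] flags=1000 GE?F → skip
[5] flags=1000 CS?F → skip
[6] flags=1000 HI?F → skip

FIX = (r1, 0xb7)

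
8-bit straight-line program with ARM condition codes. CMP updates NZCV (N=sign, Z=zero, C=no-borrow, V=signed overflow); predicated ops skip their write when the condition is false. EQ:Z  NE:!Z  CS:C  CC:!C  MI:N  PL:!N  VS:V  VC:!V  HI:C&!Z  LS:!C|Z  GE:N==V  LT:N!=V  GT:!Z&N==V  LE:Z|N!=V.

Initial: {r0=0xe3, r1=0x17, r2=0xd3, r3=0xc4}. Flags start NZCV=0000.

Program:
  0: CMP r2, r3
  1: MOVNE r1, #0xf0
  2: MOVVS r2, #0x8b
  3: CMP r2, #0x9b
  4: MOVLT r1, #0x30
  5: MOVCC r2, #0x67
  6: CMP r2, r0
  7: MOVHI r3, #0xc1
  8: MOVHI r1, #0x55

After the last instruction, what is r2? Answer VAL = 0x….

VAL = 0xd3

0: ✓ CMP  NZCV=0010
1: ✓ MOVNE  r1←0xf0
2: · MOVVS
3: ✓ CMP  NZCV=0010
4: · MOVLT
5: · MOVCC
6: ✓ CMP  NZCV=1000
7: · MOVHI
8: · MOVHI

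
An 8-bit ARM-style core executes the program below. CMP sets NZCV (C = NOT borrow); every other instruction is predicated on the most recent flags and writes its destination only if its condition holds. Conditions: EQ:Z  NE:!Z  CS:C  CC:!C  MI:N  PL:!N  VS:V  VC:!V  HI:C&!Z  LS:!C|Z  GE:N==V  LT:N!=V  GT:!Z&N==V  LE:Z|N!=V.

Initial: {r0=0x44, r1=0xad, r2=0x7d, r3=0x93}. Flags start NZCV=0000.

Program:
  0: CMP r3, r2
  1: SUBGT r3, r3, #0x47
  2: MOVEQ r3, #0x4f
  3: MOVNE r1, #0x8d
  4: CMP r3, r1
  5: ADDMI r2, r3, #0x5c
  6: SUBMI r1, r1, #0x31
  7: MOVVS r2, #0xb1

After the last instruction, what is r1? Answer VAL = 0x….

[0] flags=0011 → (cmp)
[1] flags=0011 GT?F → skip
[2] flags=0011 EQ?F → skip
[3] flags=0011 NE?T → r1=0x8d
[4] flags=0010 → (cmp)
[5] flags=0010 MI?F → skip
[6] flags=0010 MI?F → skip
[7] flags=0010 VS?F → skip

VAL = 0x8d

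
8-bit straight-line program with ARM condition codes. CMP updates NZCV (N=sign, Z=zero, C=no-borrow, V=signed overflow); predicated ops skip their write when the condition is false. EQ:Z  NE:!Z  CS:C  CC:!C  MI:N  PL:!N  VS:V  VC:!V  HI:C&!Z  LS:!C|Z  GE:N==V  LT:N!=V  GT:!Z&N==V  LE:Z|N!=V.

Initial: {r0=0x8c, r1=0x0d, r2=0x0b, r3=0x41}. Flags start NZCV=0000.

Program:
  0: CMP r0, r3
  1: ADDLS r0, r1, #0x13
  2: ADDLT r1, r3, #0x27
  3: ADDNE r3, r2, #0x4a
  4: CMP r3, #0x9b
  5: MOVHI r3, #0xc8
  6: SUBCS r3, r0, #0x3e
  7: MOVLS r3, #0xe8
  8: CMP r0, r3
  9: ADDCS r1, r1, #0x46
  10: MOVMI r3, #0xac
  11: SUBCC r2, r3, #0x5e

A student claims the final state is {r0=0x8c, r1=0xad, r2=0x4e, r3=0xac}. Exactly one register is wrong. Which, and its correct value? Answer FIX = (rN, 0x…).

[0] flags=0011 → (cmp)
[1] flags=0011 LS?F → skip
[2] flags=0011 LT?T → r1=0x68
[3] flags=0011 NE?T → r3=0x55
[4] flags=1001 → (cmp)
[5] flags=1001 HI?F → skip
[6] flags=1001 CS?F → skip
[7] flags=1001 LS?T → r3=0xe8
[8] flags=1000 → (cmp)
[9] flags=1000 CS?F → skip
[10] flags=1000 MI?T → r3=0xac
[11] flags=1000 CC?T → r2=0x4e

FIX = (r1, 0x68)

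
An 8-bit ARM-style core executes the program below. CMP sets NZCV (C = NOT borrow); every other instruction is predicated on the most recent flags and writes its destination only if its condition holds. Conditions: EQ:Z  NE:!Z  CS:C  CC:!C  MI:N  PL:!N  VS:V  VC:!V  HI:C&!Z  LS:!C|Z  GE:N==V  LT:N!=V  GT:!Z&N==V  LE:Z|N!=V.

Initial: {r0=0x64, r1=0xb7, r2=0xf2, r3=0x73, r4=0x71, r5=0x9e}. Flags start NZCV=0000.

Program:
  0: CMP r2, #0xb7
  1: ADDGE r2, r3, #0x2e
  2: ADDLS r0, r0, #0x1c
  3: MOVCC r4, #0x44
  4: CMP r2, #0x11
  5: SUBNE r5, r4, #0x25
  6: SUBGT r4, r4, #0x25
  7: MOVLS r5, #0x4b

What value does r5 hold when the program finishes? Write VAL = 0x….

VAL = 0x4c

[0] flags=0010 → (cmp)
[1] flags=0010 GE?T → r2=0xa1
[2] flags=0010 LS?F → skip
[3] flags=0010 CC?F → skip
[4] flags=1010 → (cmp)
[5] flags=1010 NE?T → r5=0x4c
[6] flags=1010 GT?F → skip
[7] flags=1010 LS?F → skip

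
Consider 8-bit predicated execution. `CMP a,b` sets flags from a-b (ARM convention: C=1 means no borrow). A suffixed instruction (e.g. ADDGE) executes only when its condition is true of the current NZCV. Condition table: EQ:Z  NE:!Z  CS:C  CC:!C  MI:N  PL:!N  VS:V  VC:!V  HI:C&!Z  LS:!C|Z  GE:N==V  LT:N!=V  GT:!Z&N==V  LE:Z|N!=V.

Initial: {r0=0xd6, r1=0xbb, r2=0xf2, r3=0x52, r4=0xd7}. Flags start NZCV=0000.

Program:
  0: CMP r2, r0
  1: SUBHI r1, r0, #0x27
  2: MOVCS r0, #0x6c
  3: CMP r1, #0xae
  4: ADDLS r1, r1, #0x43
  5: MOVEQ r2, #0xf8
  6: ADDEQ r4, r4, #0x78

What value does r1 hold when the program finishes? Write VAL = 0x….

0: ✓ CMP  NZCV=0010
1: ✓ SUBHI  r1←0xaf
2: ✓ MOVCS  r0←0x6c
3: ✓ CMP  NZCV=0010
4: · ADDLS
5: · MOVEQ
6: · ADDEQ

VAL = 0xaf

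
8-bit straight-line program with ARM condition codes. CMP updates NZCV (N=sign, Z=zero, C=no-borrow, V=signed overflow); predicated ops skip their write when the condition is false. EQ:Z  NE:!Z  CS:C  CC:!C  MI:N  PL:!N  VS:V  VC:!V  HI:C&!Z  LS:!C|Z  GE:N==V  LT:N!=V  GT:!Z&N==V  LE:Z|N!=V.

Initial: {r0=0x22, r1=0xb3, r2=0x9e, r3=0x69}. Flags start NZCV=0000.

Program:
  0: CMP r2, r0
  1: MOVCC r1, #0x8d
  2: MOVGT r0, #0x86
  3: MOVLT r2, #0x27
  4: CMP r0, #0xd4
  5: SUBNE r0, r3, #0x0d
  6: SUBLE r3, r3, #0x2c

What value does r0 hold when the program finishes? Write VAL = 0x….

0: ✓ CMP  NZCV=0011
1: · MOVCC
2: · MOVGT
3: ✓ MOVLT  r2←0x27
4: ✓ CMP  NZCV=0000
5: ✓ SUBNE  r0←0x5c
6: · SUBLE

VAL = 0x5c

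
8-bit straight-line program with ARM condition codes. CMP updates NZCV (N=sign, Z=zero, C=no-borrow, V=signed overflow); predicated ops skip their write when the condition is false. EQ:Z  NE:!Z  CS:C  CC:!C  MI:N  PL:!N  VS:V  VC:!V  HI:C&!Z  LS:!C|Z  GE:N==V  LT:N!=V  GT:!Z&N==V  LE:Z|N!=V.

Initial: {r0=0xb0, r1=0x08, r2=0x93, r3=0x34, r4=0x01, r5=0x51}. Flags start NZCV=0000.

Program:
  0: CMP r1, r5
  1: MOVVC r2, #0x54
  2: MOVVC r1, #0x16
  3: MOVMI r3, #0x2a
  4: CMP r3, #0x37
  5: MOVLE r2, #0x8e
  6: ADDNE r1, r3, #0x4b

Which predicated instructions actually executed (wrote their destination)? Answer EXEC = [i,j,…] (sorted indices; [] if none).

EXEC = [1,2,3,5,6]

[0] flags=1000 → (cmp)
[1] flags=1000 VC?T → r2=0x54
[2] flags=1000 VC?T → r1=0x16
[3] flags=1000 MI?T → r3=0x2a
[4] flags=1000 → (cmp)
[5] flags=1000 LE?T → r2=0x8e
[6] flags=1000 NE?T → r1=0x75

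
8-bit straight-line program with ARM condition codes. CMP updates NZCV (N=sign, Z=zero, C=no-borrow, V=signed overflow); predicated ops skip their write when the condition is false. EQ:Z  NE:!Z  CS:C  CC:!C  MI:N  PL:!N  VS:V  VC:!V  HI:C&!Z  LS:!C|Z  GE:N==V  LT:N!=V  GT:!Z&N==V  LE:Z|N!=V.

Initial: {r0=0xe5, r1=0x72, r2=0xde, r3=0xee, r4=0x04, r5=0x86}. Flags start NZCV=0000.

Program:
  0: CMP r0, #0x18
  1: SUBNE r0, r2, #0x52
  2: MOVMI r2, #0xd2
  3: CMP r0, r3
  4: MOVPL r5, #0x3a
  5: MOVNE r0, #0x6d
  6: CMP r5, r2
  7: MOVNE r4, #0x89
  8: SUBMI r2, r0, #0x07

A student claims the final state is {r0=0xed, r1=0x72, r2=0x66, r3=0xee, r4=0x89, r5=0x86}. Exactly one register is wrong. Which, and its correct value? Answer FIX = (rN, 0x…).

[0] flags=1010 → (cmp)
[1] flags=1010 NE?T → r0=0x8c
[2] flags=1010 MI?T → r2=0xd2
[3] flags=1000 → (cmp)
[4] flags=1000 PL?F → skip
[5] flags=1000 NE?T → r0=0x6d
[6] flags=1000 → (cmp)
[7] flags=1000 NE?T → r4=0x89
[8] flags=1000 MI?T → r2=0x66

FIX = (r0, 0x6d)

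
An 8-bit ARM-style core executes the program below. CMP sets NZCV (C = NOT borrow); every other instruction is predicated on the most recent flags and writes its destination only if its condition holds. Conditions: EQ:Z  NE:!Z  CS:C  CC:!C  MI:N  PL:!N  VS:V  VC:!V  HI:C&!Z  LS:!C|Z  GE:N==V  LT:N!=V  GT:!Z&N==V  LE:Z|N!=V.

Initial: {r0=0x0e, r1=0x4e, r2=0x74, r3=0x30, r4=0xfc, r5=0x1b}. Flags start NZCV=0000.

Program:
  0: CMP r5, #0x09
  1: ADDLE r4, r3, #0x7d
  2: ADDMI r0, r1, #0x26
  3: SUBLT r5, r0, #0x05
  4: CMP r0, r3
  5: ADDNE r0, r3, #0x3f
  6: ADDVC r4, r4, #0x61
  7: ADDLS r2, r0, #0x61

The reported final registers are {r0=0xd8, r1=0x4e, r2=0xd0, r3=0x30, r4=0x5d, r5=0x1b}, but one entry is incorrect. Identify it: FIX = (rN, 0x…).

[0] flags=0010 → (cmp)
[1] flags=0010 LE?F → skip
[2] flags=0010 MI?F → skip
[3] flags=0010 LT?F → skip
[4] flags=1000 → (cmp)
[5] flags=1000 NE?T → r0=0x6f
[6] flags=1000 VC?T → r4=0x5d
[7] flags=1000 LS?T → r2=0xd0

FIX = (r0, 0x6f)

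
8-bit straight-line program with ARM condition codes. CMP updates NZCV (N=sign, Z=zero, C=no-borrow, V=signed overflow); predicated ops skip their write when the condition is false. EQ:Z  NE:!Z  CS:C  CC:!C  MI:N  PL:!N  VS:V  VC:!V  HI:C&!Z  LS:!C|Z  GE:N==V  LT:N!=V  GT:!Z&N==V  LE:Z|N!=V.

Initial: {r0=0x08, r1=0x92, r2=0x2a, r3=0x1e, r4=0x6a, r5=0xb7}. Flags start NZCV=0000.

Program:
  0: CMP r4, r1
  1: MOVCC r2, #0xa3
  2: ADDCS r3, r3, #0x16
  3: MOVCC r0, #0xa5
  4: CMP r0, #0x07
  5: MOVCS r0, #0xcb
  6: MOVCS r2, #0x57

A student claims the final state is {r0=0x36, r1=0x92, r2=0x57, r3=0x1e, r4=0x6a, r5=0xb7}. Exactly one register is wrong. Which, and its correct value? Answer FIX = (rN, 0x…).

FIX = (r0, 0xcb)

[0] flags=1001 → (cmp)
[1] flags=1001 CC?T → r2=0xa3
[2] flags=1001 CS?F → skip
[3] flags=1001 CC?T → r0=0xa5
[4] flags=1010 → (cmp)
[5] flags=1010 CS?T → r0=0xcb
[6] flags=1010 CS?T → r2=0x57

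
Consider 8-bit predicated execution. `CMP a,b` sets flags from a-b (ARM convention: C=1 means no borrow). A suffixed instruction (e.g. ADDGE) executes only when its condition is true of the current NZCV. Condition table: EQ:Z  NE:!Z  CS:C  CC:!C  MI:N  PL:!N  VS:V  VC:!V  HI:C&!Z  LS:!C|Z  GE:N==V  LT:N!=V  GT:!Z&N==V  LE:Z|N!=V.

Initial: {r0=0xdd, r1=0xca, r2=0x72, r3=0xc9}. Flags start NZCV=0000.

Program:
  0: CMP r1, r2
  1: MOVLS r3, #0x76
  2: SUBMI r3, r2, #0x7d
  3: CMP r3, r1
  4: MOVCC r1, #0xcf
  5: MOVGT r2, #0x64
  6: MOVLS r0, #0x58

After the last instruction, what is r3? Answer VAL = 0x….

VAL = 0xc9

[0] flags=0011 → (cmp)
[1] flags=0011 LS?F → skip
[2] flags=0011 MI?F → skip
[3] flags=1000 → (cmp)
[4] flags=1000 CC?T → r1=0xcf
[5] flags=1000 GT?F → skip
[6] flags=1000 LS?T → r0=0x58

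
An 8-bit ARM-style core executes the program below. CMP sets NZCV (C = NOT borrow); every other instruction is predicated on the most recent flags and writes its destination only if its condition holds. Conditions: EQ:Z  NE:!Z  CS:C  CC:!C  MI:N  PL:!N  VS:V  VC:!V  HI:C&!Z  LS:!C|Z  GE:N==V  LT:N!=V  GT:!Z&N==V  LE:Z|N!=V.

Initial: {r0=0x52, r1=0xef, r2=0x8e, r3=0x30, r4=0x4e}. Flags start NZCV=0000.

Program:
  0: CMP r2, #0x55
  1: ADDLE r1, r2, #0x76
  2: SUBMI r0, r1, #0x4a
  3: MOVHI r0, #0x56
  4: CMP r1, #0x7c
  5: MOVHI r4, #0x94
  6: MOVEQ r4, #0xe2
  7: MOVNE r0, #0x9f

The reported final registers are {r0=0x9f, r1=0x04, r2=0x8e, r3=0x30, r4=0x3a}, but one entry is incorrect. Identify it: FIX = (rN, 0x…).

FIX = (r4, 0x4e)

0: ✓ CMP  NZCV=0011
1: ✓ ADDLE  r1←0x04
2: · SUBMI
3: ✓ MOVHI  r0←0x56
4: ✓ CMP  NZCV=1000
5: · MOVHI
6: · MOVEQ
7: ✓ MOVNE  r0←0x9f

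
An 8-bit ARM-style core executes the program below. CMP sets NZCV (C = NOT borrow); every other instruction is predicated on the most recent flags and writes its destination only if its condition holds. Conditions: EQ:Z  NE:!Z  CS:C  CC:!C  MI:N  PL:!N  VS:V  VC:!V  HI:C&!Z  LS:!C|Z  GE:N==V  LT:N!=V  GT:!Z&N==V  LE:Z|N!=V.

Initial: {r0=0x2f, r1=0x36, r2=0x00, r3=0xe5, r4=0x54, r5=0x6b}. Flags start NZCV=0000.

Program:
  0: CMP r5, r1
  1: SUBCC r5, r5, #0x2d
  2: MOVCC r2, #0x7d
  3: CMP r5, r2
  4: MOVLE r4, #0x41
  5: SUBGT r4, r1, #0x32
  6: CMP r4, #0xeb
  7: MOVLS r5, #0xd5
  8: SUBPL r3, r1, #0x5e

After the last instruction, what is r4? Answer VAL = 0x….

[0] flags=0010 → (cmp)
[1] flags=0010 CC?F → skip
[2] flags=0010 CC?F → skip
[3] flags=0010 → (cmp)
[4] flags=0010 LE?F → skip
[5] flags=0010 GT?T → r4=0x04
[6] flags=0000 → (cmp)
[7] flags=0000 LS?T → r5=0xd5
[8] flags=0000 PL?T → r3=0xd8

VAL = 0x04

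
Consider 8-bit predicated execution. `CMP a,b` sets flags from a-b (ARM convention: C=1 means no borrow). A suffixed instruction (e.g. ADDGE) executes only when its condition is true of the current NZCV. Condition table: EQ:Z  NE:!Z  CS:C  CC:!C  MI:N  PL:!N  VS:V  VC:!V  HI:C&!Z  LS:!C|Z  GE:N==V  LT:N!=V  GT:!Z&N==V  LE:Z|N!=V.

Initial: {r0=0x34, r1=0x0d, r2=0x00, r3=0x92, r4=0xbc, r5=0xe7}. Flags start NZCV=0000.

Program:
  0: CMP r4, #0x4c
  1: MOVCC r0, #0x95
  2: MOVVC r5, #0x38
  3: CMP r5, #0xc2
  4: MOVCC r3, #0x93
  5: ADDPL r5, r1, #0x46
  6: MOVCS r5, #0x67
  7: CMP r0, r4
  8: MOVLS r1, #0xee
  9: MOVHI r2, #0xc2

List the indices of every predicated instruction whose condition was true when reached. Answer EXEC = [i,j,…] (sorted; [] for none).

EXEC = [5,6,8]

[0] flags=0011 → (cmp)
[1] flags=0011 CC?F → skip
[2] flags=0011 VC?F → skip
[3] flags=0010 → (cmp)
[4] flags=0010 CC?F → skip
[5] flags=0010 PL?T → r5=0x53
[6] flags=0010 CS?T → r5=0x67
[7] flags=0000 → (cmp)
[8] flags=0000 LS?T → r1=0xee
[9] flags=0000 HI?F → skip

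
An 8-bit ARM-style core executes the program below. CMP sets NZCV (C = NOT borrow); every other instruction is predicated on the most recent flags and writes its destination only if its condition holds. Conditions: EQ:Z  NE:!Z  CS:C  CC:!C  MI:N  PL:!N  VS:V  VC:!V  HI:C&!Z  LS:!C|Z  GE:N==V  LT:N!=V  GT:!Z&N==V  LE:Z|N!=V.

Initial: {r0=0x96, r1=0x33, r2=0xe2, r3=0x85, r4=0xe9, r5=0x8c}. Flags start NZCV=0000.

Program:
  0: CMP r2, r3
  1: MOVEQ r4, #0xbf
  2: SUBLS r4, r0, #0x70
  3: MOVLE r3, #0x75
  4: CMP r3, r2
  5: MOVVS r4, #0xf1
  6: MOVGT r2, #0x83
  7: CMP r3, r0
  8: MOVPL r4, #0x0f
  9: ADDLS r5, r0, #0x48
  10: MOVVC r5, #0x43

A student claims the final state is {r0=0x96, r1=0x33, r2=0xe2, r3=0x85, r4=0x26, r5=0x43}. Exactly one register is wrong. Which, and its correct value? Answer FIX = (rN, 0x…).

[0] flags=0010 → (cmp)
[1] flags=0010 EQ?F → skip
[2] flags=0010 LS?F → skip
[3] flags=0010 LE?F → skip
[4] flags=1000 → (cmp)
[5] flags=1000 VS?F → skip
[6] flags=1000 GT?F → skip
[7] flags=1000 → (cmp)
[8] flags=1000 PL?F → skip
[9] flags=1000 LS?T → r5=0xde
[10] flags=1000 VC?T → r5=0x43

FIX = (r4, 0xe9)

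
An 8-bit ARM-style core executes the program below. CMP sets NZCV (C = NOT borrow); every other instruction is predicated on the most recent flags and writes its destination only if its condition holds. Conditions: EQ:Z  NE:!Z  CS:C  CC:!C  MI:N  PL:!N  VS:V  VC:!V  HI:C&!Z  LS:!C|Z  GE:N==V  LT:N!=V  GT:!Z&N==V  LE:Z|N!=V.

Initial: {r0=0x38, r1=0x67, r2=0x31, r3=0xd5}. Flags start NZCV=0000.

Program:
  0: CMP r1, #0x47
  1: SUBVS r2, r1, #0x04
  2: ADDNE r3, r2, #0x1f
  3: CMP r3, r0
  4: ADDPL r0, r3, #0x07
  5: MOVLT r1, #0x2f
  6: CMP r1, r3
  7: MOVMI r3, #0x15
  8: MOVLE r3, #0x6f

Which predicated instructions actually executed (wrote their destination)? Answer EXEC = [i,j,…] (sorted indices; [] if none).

EXEC = [2,4]

0: ✓ CMP  NZCV=0010
1: · SUBVS
2: ✓ ADDNE  r3←0x50
3: ✓ CMP  NZCV=0010
4: ✓ ADDPL  r0←0x57
5: · MOVLT
6: ✓ CMP  NZCV=0010
7: · MOVMI
8: · MOVLE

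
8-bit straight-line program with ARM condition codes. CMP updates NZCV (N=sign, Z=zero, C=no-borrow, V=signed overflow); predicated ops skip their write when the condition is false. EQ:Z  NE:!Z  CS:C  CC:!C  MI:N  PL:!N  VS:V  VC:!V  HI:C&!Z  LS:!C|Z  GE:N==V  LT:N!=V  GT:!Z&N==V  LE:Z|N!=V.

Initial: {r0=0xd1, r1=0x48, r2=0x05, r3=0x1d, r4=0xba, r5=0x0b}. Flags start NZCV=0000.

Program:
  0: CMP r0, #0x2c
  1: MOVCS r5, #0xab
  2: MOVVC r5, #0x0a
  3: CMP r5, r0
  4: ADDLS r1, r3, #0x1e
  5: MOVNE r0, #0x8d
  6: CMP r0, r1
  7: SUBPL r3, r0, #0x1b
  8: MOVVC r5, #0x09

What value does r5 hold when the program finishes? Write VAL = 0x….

VAL = 0x0a

[0] flags=1010 → (cmp)
[1] flags=1010 CS?T → r5=0xab
[2] flags=1010 VC?T → r5=0x0a
[3] flags=0000 → (cmp)
[4] flags=0000 LS?T → r1=0x3b
[5] flags=0000 NE?T → r0=0x8d
[6] flags=0011 → (cmp)
[7] flags=0011 PL?T → r3=0x72
[8] flags=0011 VC?F → skip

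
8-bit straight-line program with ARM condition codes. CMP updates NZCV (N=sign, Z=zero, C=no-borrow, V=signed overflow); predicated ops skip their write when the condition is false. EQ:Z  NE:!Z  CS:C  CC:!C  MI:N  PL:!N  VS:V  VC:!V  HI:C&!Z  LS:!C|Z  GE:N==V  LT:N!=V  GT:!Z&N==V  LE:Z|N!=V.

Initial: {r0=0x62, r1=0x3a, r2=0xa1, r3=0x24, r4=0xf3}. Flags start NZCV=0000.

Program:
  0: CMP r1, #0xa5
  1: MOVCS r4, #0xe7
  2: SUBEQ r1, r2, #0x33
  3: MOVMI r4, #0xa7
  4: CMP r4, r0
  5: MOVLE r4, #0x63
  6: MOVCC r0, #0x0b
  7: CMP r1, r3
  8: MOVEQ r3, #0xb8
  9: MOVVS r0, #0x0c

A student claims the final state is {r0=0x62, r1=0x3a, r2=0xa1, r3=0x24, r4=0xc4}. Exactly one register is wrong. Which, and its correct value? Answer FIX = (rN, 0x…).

0: ✓ CMP  NZCV=1001
1: · MOVCS
2: · SUBEQ
3: ✓ MOVMI  r4←0xa7
4: ✓ CMP  NZCV=0011
5: ✓ MOVLE  r4←0x63
6: · MOVCC
7: ✓ CMP  NZCV=0010
8: · MOVEQ
9: · MOVVS

FIX = (r4, 0x63)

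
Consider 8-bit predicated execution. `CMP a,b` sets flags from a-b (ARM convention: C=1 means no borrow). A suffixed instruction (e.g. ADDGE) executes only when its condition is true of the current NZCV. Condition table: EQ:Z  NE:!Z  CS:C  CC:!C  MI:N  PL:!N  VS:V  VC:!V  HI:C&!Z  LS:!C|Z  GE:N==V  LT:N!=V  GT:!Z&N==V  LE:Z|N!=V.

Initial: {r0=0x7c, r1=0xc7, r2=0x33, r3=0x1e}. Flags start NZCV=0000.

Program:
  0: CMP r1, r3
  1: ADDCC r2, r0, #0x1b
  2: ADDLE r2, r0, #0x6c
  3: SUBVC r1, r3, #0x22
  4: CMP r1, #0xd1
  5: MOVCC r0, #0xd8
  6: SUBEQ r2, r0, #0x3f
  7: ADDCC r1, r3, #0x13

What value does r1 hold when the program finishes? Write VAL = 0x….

[0] flags=1010 → (cmp)
[1] flags=1010 CC?F → skip
[2] flags=1010 LE?T → r2=0xe8
[3] flags=1010 VC?T → r1=0xfc
[4] flags=0010 → (cmp)
[5] flags=0010 CC?F → skip
[6] flags=0010 EQ?F → skip
[7] flags=0010 CC?F → skip

VAL = 0xfc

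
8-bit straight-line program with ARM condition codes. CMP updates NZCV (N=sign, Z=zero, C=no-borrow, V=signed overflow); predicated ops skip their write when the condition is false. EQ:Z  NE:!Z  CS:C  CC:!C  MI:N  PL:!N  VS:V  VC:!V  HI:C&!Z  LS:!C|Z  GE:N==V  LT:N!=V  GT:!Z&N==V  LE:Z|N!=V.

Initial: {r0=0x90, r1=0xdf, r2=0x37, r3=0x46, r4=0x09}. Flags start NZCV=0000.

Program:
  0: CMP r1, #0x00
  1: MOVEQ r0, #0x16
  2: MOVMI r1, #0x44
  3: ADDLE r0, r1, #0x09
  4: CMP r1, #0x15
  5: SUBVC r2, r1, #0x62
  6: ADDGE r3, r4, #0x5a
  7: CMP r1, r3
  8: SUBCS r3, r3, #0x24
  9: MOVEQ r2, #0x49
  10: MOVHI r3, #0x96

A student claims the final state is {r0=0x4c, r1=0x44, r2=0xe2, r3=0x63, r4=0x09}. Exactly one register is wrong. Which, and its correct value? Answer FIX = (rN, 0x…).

0: ✓ CMP  NZCV=1010
1: · MOVEQ
2: ✓ MOVMI  r1←0x44
3: ✓ ADDLE  r0←0x4d
4: ✓ CMP  NZCV=0010
5: ✓ SUBVC  r2←0xe2
6: ✓ ADDGE  r3←0x63
7: ✓ CMP  NZCV=1000
8: · SUBCS
9: · MOVEQ
10: · MOVHI

FIX = (r0, 0x4d)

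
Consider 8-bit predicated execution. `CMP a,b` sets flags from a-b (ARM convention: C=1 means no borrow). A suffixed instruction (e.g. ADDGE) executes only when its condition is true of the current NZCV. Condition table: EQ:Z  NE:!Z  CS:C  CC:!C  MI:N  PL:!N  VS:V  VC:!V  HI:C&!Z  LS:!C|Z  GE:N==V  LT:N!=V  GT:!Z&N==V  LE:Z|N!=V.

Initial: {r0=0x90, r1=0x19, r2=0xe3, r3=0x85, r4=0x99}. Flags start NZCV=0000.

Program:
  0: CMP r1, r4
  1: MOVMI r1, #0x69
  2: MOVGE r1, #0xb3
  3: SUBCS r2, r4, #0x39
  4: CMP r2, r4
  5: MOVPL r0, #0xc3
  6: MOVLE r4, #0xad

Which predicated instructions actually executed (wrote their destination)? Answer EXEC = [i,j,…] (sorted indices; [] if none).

0: ✓ CMP  NZCV=1001
1: ✓ MOVMI  r1←0x69
2: ✓ MOVGE  r1←0xb3
3: · SUBCS
4: ✓ CMP  NZCV=0010
5: ✓ MOVPL  r0←0xc3
6: · MOVLE

EXEC = [1,2,5]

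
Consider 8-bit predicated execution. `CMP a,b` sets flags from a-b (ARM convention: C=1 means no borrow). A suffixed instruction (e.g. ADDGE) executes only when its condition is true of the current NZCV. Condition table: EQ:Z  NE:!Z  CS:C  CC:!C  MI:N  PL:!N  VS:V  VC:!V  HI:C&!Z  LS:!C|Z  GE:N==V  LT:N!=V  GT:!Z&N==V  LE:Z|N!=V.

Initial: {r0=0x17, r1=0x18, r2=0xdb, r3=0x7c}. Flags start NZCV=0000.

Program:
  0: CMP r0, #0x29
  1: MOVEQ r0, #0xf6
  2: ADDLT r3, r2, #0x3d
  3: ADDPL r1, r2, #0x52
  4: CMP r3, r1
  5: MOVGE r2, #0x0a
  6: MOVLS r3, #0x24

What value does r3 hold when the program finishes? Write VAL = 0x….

[0] flags=1000 → (cmp)
[1] flags=1000 EQ?F → skip
[2] flags=1000 LT?T → r3=0x18
[3] flags=1000 PL?F → skip
[4] flags=0110 → (cmp)
[5] flags=0110 GE?T → r2=0x0a
[6] flags=0110 LS?T → r3=0x24

VAL = 0x24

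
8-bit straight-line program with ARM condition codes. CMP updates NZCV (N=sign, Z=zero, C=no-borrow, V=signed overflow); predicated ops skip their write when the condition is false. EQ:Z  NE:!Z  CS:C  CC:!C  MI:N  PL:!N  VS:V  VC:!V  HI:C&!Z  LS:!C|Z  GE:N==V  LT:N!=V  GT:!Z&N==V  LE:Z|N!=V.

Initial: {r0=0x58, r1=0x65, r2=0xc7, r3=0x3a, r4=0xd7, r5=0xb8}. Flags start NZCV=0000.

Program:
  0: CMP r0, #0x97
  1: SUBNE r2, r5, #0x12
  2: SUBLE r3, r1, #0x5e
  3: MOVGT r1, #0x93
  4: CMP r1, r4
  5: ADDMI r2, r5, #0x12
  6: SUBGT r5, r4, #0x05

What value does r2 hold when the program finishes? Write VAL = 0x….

VAL = 0xca

0: ✓ CMP  NZCV=1001
1: ✓ SUBNE  r2←0xa6
2: · SUBLE
3: ✓ MOVGT  r1←0x93
4: ✓ CMP  NZCV=1000
5: ✓ ADDMI  r2←0xca
6: · SUBGT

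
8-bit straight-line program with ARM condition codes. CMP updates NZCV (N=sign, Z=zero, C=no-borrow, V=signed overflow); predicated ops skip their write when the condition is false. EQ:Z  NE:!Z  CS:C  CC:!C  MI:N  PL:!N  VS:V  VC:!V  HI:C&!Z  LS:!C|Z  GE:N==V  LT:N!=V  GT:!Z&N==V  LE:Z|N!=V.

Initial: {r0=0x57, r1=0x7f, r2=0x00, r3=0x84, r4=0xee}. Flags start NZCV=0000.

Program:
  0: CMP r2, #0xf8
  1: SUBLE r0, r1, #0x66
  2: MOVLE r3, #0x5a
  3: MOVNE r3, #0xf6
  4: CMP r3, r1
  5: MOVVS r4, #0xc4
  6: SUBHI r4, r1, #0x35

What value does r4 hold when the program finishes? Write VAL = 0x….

[0] flags=0000 → (cmp)
[1] flags=0000 LE?F → skip
[2] flags=0000 LE?F → skip
[3] flags=0000 NE?T → r3=0xf6
[4] flags=0011 → (cmp)
[5] flags=0011 VS?T → r4=0xc4
[6] flags=0011 HI?T → r4=0x4a

VAL = 0x4a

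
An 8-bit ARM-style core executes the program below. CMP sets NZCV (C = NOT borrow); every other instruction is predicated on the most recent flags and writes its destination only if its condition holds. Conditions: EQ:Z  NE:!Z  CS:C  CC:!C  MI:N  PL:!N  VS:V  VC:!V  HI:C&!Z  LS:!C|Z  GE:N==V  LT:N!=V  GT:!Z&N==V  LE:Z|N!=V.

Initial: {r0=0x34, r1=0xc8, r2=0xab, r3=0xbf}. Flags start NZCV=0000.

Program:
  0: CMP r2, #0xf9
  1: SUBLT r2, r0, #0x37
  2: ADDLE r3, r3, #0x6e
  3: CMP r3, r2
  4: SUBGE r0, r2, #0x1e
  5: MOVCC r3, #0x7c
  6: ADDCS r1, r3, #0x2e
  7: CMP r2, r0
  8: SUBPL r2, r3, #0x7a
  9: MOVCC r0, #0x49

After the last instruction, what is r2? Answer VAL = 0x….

VAL = 0x02

0: ✓ CMP  NZCV=1000
1: ✓ SUBLT  r2←0xfd
2: ✓ ADDLE  r3←0x2d
3: ✓ CMP  NZCV=0000
4: ✓ SUBGE  r0←0xdf
5: ✓ MOVCC  r3←0x7c
6: · ADDCS
7: ✓ CMP  NZCV=0010
8: ✓ SUBPL  r2←0x02
9: · MOVCC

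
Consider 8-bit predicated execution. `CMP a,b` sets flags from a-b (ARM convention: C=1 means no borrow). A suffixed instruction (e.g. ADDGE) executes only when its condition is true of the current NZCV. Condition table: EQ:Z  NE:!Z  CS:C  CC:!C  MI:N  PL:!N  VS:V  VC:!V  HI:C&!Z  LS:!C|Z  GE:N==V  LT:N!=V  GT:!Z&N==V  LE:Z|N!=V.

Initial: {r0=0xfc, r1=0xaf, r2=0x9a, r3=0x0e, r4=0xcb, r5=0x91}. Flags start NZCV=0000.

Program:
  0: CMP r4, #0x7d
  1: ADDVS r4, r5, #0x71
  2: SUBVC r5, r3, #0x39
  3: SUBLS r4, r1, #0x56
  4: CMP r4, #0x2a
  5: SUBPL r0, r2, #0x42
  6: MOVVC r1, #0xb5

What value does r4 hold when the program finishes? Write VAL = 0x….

[0] flags=0011 → (cmp)
[1] flags=0011 VS?T → r4=0x02
[2] flags=0011 VC?F → skip
[3] flags=0011 LS?F → skip
[4] flags=1000 → (cmp)
[5] flags=1000 PL?F → skip
[6] flags=1000 VC?T → r1=0xb5

VAL = 0x02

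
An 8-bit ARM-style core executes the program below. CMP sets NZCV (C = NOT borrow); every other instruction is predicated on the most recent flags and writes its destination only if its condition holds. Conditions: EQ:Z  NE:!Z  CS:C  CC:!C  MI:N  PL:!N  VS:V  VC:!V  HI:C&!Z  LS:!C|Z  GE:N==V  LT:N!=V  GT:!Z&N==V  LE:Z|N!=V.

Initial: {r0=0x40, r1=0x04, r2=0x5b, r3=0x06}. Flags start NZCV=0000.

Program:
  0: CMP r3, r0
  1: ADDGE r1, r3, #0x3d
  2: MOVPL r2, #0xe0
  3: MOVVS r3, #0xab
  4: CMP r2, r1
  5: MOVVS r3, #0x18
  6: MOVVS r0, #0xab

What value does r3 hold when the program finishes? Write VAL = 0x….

VAL = 0x06

[0] flags=1000 → (cmp)
[1] flags=1000 GE?F → skip
[2] flags=1000 PL?F → skip
[3] flags=1000 VS?F → skip
[4] flags=0010 → (cmp)
[5] flags=0010 VS?F → skip
[6] flags=0010 VS?F → skip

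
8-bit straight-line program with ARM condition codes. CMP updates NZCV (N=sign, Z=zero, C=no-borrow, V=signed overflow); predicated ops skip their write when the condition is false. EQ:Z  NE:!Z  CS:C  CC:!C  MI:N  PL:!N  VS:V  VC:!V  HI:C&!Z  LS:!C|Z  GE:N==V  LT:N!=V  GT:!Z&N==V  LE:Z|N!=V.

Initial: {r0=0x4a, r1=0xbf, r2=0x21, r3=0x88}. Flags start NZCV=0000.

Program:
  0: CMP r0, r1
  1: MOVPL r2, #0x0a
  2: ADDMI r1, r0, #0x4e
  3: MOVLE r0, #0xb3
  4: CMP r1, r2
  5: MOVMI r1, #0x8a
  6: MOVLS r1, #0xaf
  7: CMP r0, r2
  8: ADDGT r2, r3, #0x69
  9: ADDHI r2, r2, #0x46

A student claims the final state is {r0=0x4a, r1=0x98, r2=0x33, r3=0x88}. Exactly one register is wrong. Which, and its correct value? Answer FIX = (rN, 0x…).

0: ✓ CMP  NZCV=1001
1: · MOVPL
2: ✓ ADDMI  r1←0x98
3: · MOVLE
4: ✓ CMP  NZCV=0011
5: · MOVMI
6: · MOVLS
7: ✓ CMP  NZCV=0010
8: ✓ ADDGT  r2←0xf1
9: ✓ ADDHI  r2←0x37

FIX = (r2, 0x37)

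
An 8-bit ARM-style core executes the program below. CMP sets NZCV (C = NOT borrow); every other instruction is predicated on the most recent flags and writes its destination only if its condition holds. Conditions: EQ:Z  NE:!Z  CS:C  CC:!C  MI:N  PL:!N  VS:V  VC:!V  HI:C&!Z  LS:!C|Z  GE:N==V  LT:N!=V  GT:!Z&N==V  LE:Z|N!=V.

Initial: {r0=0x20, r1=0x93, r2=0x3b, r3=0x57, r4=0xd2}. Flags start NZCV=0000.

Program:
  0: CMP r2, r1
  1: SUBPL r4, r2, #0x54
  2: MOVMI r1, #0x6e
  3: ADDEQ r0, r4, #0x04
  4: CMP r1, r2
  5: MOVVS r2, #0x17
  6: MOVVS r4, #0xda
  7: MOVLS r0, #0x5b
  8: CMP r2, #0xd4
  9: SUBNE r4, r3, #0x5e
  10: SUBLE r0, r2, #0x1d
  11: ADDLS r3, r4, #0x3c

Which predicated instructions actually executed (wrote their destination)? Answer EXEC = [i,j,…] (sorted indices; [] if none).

[0] flags=1001 → (cmp)
[1] flags=1001 PL?F → skip
[2] flags=1001 MI?T → r1=0x6e
[3] flags=1001 EQ?F → skip
[4] flags=0010 → (cmp)
[5] flags=0010 VS?F → skip
[6] flags=0010 VS?F → skip
[7] flags=0010 LS?F → skip
[8] flags=0000 → (cmp)
[9] flags=0000 NE?T → r4=0xf9
[10] flags=0000 LE?F → skip
[11] flags=0000 LS?T → r3=0x35

EXEC = [2,9,11]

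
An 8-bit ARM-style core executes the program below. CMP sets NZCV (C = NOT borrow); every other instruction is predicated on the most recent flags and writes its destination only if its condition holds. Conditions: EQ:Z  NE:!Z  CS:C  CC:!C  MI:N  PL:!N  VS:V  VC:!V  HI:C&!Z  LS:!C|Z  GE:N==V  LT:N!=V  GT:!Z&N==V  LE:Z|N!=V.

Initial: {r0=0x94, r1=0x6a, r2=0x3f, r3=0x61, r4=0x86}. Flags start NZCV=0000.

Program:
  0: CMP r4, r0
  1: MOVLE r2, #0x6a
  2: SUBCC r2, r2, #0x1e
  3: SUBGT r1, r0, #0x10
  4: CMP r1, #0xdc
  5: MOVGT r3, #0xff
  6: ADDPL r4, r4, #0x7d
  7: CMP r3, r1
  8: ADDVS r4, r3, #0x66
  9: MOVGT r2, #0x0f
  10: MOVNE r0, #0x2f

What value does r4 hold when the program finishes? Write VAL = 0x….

0: ✓ CMP  NZCV=1000
1: ✓ MOVLE  r2←0x6a
2: ✓ SUBCC  r2←0x4c
3: · SUBGT
4: ✓ CMP  NZCV=1001
5: ✓ MOVGT  r3←0xff
6: · ADDPL
7: ✓ CMP  NZCV=1010
8: · ADDVS
9: · MOVGT
10: ✓ MOVNE  r0←0x2f

VAL = 0x86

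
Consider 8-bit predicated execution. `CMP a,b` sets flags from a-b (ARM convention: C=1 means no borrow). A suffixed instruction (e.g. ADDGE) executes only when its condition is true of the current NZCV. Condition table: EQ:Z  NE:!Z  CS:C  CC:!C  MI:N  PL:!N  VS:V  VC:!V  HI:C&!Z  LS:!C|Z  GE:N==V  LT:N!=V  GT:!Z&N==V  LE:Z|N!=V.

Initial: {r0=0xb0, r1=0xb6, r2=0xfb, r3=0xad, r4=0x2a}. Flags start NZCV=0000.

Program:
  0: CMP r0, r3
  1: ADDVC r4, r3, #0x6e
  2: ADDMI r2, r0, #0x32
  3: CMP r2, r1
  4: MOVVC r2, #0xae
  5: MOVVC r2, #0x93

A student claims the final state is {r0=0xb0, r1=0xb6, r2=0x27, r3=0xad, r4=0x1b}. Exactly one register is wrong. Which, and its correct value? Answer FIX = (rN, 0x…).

FIX = (r2, 0x93)

[0] flags=0010 → (cmp)
[1] flags=0010 VC?T → r4=0x1b
[2] flags=0010 MI?F → skip
[3] flags=0010 → (cmp)
[4] flags=0010 VC?T → r2=0xae
[5] flags=0010 VC?T → r2=0x93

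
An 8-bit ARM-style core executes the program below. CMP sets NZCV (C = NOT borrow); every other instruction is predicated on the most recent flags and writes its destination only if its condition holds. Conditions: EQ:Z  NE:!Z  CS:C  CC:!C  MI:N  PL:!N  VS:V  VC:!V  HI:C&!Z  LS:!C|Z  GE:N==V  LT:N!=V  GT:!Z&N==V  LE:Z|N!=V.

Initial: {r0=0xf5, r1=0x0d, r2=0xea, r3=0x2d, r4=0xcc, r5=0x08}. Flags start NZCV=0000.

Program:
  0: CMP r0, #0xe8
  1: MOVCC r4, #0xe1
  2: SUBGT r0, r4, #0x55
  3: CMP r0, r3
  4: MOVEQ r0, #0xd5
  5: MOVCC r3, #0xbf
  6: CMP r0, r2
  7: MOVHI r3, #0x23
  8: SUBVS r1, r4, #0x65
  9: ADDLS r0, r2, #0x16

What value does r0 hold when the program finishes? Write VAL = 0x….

0: ✓ CMP  NZCV=0010
1: · MOVCC
2: ✓ SUBGT  r0←0x77
3: ✓ CMP  NZCV=0010
4: · MOVEQ
5: · MOVCC
6: ✓ CMP  NZCV=1001
7: · MOVHI
8: ✓ SUBVS  r1←0x67
9: ✓ ADDLS  r0←0x00

VAL = 0x00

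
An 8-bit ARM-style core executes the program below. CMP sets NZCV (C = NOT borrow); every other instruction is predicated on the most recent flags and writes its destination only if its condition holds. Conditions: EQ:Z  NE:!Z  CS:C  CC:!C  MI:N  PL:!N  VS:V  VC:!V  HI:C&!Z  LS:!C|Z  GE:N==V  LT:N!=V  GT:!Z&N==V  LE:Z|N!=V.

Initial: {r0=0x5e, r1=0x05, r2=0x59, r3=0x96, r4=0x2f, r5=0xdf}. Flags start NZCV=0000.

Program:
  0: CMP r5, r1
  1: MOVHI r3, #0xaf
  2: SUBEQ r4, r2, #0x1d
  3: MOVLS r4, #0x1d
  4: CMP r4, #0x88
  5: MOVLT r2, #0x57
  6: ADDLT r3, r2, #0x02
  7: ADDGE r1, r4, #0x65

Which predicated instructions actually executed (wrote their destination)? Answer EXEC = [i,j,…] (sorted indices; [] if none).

0: ✓ CMP  NZCV=1010
1: ✓ MOVHI  r3←0xaf
2: · SUBEQ
3: · MOVLS
4: ✓ CMP  NZCV=1001
5: · MOVLT
6: · ADDLT
7: ✓ ADDGE  r1←0x94

EXEC = [1,7]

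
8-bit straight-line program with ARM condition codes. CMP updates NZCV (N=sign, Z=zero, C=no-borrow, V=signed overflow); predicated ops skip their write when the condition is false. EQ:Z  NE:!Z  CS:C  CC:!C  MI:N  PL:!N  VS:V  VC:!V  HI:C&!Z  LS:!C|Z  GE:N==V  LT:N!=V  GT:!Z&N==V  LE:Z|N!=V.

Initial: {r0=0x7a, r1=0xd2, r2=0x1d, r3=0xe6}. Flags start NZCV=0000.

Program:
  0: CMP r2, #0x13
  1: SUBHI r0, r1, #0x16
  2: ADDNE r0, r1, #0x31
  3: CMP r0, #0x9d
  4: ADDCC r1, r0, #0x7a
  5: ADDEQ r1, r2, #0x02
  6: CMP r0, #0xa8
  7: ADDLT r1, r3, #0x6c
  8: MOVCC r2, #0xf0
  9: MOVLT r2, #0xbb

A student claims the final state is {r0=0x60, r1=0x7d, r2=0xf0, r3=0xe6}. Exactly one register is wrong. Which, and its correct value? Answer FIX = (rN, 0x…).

[0] flags=0010 → (cmp)
[1] flags=0010 HI?T → r0=0xbc
[2] flags=0010 NE?T → r0=0x03
[3] flags=0000 → (cmp)
[4] flags=0000 CC?T → r1=0x7d
[5] flags=0000 EQ?F → skip
[6] flags=0000 → (cmp)
[7] flags=0000 LT?F → skip
[8] flags=0000 CC?T → r2=0xf0
[9] flags=0000 LT?F → skip

FIX = (r0, 0x03)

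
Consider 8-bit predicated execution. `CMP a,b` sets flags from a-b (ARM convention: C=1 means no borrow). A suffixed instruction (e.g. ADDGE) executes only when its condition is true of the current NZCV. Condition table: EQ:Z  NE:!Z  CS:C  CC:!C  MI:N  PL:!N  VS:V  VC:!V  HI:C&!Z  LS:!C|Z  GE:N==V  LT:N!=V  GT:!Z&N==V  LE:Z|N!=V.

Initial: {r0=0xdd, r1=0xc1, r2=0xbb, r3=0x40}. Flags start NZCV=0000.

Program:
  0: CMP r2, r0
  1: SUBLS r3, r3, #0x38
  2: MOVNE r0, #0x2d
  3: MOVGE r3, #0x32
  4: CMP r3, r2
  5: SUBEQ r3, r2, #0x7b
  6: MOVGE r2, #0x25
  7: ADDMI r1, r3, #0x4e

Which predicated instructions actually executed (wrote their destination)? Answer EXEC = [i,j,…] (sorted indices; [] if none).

0: ✓ CMP  NZCV=1000
1: ✓ SUBLS  r3←0x08
2: ✓ MOVNE  r0←0x2d
3: · MOVGE
4: ✓ CMP  NZCV=0000
5: · SUBEQ
6: ✓ MOVGE  r2←0x25
7: · ADDMI

EXEC = [1,2,6]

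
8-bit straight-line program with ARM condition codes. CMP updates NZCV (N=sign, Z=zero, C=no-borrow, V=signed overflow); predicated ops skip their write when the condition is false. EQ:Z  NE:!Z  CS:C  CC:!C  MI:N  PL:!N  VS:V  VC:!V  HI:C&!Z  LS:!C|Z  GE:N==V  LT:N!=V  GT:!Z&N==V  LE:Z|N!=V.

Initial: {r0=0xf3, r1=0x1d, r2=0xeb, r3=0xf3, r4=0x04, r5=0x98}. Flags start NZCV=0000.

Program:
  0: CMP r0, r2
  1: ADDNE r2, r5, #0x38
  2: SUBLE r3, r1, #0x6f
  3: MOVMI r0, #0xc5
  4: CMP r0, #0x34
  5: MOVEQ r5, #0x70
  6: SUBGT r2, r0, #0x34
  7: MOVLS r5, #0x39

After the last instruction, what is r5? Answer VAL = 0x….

0: ✓ CMP  NZCV=0010
1: ✓ ADDNE  r2←0xd0
2: · SUBLE
3: · MOVMI
4: ✓ CMP  NZCV=1010
5: · MOVEQ
6: · SUBGT
7: · MOVLS

VAL = 0x98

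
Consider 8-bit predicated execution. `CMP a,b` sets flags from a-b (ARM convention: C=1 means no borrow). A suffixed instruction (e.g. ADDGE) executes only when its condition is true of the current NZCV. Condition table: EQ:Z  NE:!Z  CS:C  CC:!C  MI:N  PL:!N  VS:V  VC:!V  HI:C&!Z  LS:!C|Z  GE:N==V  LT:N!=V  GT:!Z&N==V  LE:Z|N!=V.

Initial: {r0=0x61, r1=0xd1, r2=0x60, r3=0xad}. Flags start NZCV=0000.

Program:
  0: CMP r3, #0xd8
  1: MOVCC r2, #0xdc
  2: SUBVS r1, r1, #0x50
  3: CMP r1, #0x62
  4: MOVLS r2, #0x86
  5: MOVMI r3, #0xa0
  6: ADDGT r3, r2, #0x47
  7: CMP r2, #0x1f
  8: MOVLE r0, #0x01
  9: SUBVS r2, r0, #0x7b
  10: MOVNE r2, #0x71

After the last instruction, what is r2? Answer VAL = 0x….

VAL = 0x71

0: ✓ CMP  NZCV=1000
1: ✓ MOVCC  r2←0xdc
2: · SUBVS
3: ✓ CMP  NZCV=0011
4: · MOVLS
5: · MOVMI
6: · ADDGT
7: ✓ CMP  NZCV=1010
8: ✓ MOVLE  r0←0x01
9: · SUBVS
10: ✓ MOVNE  r2←0x71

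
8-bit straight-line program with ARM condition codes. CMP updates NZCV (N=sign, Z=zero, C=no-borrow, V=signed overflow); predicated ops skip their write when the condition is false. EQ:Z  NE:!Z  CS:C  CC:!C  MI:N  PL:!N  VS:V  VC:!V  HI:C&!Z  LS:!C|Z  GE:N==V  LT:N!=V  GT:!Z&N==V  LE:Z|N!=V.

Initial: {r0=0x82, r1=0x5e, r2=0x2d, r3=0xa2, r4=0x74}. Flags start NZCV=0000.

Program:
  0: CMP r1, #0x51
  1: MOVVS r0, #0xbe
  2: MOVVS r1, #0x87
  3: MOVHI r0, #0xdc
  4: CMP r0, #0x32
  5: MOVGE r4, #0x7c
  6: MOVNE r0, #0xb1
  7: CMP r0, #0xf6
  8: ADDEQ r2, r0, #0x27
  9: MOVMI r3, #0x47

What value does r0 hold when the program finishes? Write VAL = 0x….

[0] flags=0010 → (cmp)
[1] flags=0010 VS?F → skip
[2] flags=0010 VS?F → skip
[3] flags=0010 HI?T → r0=0xdc
[4] flags=1010 → (cmp)
[5] flags=1010 GE?F → skip
[6] flags=1010 NE?T → r0=0xb1
[7] flags=1000 → (cmp)
[8] flags=1000 EQ?F → skip
[9] flags=1000 MI?T → r3=0x47

VAL = 0xb1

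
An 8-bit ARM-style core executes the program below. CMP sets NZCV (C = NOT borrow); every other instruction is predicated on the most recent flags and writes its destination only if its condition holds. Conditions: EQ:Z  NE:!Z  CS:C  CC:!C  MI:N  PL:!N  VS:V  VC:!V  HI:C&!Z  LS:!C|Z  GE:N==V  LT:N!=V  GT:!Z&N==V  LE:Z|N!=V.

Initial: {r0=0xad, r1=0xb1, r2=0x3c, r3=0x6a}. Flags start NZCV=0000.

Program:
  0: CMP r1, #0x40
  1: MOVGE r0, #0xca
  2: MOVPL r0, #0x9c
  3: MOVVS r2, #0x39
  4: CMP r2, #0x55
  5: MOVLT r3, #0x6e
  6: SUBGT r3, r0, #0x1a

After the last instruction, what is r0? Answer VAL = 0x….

[0] flags=0011 → (cmp)
[1] flags=0011 GE?F → skip
[2] flags=0011 PL?T → r0=0x9c
[3] flags=0011 VS?T → r2=0x39
[4] flags=1000 → (cmp)
[5] flags=1000 LT?T → r3=0x6e
[6] flags=1000 GT?F → skip

VAL = 0x9c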